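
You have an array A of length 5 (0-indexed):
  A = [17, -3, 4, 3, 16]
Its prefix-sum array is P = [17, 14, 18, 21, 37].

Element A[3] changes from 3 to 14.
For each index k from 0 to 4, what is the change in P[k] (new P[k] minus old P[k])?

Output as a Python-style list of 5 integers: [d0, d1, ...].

Answer: [0, 0, 0, 11, 11]

Derivation:
Element change: A[3] 3 -> 14, delta = 11
For k < 3: P[k] unchanged, delta_P[k] = 0
For k >= 3: P[k] shifts by exactly 11
Delta array: [0, 0, 0, 11, 11]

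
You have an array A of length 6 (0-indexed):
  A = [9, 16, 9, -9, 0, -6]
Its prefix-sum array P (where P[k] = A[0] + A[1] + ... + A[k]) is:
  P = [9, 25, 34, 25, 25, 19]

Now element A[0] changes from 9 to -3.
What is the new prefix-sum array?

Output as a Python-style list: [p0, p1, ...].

Change: A[0] 9 -> -3, delta = -12
P[k] for k < 0: unchanged (A[0] not included)
P[k] for k >= 0: shift by delta = -12
  P[0] = 9 + -12 = -3
  P[1] = 25 + -12 = 13
  P[2] = 34 + -12 = 22
  P[3] = 25 + -12 = 13
  P[4] = 25 + -12 = 13
  P[5] = 19 + -12 = 7

Answer: [-3, 13, 22, 13, 13, 7]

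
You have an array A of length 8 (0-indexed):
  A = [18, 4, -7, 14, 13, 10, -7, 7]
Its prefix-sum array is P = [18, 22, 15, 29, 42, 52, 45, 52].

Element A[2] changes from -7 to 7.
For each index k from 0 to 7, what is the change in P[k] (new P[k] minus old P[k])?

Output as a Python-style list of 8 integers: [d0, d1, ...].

Answer: [0, 0, 14, 14, 14, 14, 14, 14]

Derivation:
Element change: A[2] -7 -> 7, delta = 14
For k < 2: P[k] unchanged, delta_P[k] = 0
For k >= 2: P[k] shifts by exactly 14
Delta array: [0, 0, 14, 14, 14, 14, 14, 14]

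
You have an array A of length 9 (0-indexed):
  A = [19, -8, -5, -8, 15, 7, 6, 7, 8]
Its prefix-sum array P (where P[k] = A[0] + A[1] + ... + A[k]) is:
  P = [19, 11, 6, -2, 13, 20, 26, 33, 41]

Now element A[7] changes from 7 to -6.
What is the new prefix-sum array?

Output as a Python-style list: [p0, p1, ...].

Change: A[7] 7 -> -6, delta = -13
P[k] for k < 7: unchanged (A[7] not included)
P[k] for k >= 7: shift by delta = -13
  P[0] = 19 + 0 = 19
  P[1] = 11 + 0 = 11
  P[2] = 6 + 0 = 6
  P[3] = -2 + 0 = -2
  P[4] = 13 + 0 = 13
  P[5] = 20 + 0 = 20
  P[6] = 26 + 0 = 26
  P[7] = 33 + -13 = 20
  P[8] = 41 + -13 = 28

Answer: [19, 11, 6, -2, 13, 20, 26, 20, 28]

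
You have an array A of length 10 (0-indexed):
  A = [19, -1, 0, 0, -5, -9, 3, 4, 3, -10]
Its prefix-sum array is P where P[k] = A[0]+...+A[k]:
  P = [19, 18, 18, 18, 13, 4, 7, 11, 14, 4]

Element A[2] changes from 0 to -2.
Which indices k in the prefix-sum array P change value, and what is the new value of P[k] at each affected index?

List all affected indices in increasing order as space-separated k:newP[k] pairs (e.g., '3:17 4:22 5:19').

Answer: 2:16 3:16 4:11 5:2 6:5 7:9 8:12 9:2

Derivation:
P[k] = A[0] + ... + A[k]
P[k] includes A[2] iff k >= 2
Affected indices: 2, 3, ..., 9; delta = -2
  P[2]: 18 + -2 = 16
  P[3]: 18 + -2 = 16
  P[4]: 13 + -2 = 11
  P[5]: 4 + -2 = 2
  P[6]: 7 + -2 = 5
  P[7]: 11 + -2 = 9
  P[8]: 14 + -2 = 12
  P[9]: 4 + -2 = 2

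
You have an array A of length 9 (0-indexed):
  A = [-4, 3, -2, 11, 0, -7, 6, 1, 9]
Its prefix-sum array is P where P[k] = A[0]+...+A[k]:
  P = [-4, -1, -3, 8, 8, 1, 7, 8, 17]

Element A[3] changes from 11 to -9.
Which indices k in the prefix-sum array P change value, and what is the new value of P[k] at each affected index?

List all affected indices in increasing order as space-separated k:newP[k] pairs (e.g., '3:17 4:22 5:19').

Answer: 3:-12 4:-12 5:-19 6:-13 7:-12 8:-3

Derivation:
P[k] = A[0] + ... + A[k]
P[k] includes A[3] iff k >= 3
Affected indices: 3, 4, ..., 8; delta = -20
  P[3]: 8 + -20 = -12
  P[4]: 8 + -20 = -12
  P[5]: 1 + -20 = -19
  P[6]: 7 + -20 = -13
  P[7]: 8 + -20 = -12
  P[8]: 17 + -20 = -3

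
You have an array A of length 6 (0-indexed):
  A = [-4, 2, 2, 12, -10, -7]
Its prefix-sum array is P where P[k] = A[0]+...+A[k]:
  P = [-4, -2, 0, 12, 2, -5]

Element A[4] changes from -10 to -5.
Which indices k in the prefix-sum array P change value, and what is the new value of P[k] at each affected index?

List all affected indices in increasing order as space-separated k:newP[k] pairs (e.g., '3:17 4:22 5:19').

P[k] = A[0] + ... + A[k]
P[k] includes A[4] iff k >= 4
Affected indices: 4, 5, ..., 5; delta = 5
  P[4]: 2 + 5 = 7
  P[5]: -5 + 5 = 0

Answer: 4:7 5:0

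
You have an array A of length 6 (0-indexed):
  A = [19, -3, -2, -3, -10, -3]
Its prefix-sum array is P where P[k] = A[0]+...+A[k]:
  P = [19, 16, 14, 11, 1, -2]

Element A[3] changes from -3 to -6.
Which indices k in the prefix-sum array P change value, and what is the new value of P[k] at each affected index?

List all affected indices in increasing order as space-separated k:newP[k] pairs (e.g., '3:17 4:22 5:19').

Answer: 3:8 4:-2 5:-5

Derivation:
P[k] = A[0] + ... + A[k]
P[k] includes A[3] iff k >= 3
Affected indices: 3, 4, ..., 5; delta = -3
  P[3]: 11 + -3 = 8
  P[4]: 1 + -3 = -2
  P[5]: -2 + -3 = -5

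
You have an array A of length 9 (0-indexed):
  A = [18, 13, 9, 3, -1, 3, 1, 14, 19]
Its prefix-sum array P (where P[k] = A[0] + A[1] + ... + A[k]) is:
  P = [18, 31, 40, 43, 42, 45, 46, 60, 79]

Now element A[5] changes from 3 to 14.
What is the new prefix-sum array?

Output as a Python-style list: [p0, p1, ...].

Change: A[5] 3 -> 14, delta = 11
P[k] for k < 5: unchanged (A[5] not included)
P[k] for k >= 5: shift by delta = 11
  P[0] = 18 + 0 = 18
  P[1] = 31 + 0 = 31
  P[2] = 40 + 0 = 40
  P[3] = 43 + 0 = 43
  P[4] = 42 + 0 = 42
  P[5] = 45 + 11 = 56
  P[6] = 46 + 11 = 57
  P[7] = 60 + 11 = 71
  P[8] = 79 + 11 = 90

Answer: [18, 31, 40, 43, 42, 56, 57, 71, 90]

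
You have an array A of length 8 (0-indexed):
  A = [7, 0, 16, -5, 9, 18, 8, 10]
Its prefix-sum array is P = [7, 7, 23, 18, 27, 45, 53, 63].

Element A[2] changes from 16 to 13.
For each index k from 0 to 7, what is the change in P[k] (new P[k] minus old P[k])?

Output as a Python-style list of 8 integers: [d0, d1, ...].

Answer: [0, 0, -3, -3, -3, -3, -3, -3]

Derivation:
Element change: A[2] 16 -> 13, delta = -3
For k < 2: P[k] unchanged, delta_P[k] = 0
For k >= 2: P[k] shifts by exactly -3
Delta array: [0, 0, -3, -3, -3, -3, -3, -3]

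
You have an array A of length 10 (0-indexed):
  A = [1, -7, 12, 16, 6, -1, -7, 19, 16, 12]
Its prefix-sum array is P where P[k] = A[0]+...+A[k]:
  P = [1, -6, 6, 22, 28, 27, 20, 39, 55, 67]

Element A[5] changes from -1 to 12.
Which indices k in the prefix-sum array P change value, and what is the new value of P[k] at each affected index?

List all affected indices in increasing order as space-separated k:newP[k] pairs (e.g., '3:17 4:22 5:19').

Answer: 5:40 6:33 7:52 8:68 9:80

Derivation:
P[k] = A[0] + ... + A[k]
P[k] includes A[5] iff k >= 5
Affected indices: 5, 6, ..., 9; delta = 13
  P[5]: 27 + 13 = 40
  P[6]: 20 + 13 = 33
  P[7]: 39 + 13 = 52
  P[8]: 55 + 13 = 68
  P[9]: 67 + 13 = 80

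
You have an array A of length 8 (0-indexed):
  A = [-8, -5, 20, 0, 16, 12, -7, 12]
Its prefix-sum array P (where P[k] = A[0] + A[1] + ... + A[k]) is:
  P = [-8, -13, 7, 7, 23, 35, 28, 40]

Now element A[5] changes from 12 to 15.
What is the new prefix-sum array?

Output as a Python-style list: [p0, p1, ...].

Answer: [-8, -13, 7, 7, 23, 38, 31, 43]

Derivation:
Change: A[5] 12 -> 15, delta = 3
P[k] for k < 5: unchanged (A[5] not included)
P[k] for k >= 5: shift by delta = 3
  P[0] = -8 + 0 = -8
  P[1] = -13 + 0 = -13
  P[2] = 7 + 0 = 7
  P[3] = 7 + 0 = 7
  P[4] = 23 + 0 = 23
  P[5] = 35 + 3 = 38
  P[6] = 28 + 3 = 31
  P[7] = 40 + 3 = 43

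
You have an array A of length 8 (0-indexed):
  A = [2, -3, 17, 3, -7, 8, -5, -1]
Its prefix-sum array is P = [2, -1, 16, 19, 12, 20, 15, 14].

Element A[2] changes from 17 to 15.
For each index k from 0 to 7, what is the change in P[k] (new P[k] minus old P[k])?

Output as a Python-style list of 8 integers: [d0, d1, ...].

Answer: [0, 0, -2, -2, -2, -2, -2, -2]

Derivation:
Element change: A[2] 17 -> 15, delta = -2
For k < 2: P[k] unchanged, delta_P[k] = 0
For k >= 2: P[k] shifts by exactly -2
Delta array: [0, 0, -2, -2, -2, -2, -2, -2]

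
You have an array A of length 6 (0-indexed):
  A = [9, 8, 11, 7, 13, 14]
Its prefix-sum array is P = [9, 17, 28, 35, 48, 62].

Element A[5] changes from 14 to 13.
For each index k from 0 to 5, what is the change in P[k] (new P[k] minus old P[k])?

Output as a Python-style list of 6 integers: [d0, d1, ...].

Answer: [0, 0, 0, 0, 0, -1]

Derivation:
Element change: A[5] 14 -> 13, delta = -1
For k < 5: P[k] unchanged, delta_P[k] = 0
For k >= 5: P[k] shifts by exactly -1
Delta array: [0, 0, 0, 0, 0, -1]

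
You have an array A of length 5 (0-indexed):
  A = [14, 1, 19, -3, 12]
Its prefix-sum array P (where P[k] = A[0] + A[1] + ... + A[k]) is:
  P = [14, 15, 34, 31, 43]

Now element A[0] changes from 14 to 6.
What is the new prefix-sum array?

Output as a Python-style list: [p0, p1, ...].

Answer: [6, 7, 26, 23, 35]

Derivation:
Change: A[0] 14 -> 6, delta = -8
P[k] for k < 0: unchanged (A[0] not included)
P[k] for k >= 0: shift by delta = -8
  P[0] = 14 + -8 = 6
  P[1] = 15 + -8 = 7
  P[2] = 34 + -8 = 26
  P[3] = 31 + -8 = 23
  P[4] = 43 + -8 = 35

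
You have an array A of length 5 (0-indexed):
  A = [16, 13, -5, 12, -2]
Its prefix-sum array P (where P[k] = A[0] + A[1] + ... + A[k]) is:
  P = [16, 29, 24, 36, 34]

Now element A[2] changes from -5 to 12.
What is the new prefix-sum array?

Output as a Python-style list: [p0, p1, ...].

Answer: [16, 29, 41, 53, 51]

Derivation:
Change: A[2] -5 -> 12, delta = 17
P[k] for k < 2: unchanged (A[2] not included)
P[k] for k >= 2: shift by delta = 17
  P[0] = 16 + 0 = 16
  P[1] = 29 + 0 = 29
  P[2] = 24 + 17 = 41
  P[3] = 36 + 17 = 53
  P[4] = 34 + 17 = 51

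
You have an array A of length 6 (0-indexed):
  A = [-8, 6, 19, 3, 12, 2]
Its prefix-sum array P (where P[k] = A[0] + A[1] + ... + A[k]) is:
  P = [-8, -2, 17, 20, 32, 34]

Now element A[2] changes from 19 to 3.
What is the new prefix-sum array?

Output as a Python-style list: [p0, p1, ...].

Change: A[2] 19 -> 3, delta = -16
P[k] for k < 2: unchanged (A[2] not included)
P[k] for k >= 2: shift by delta = -16
  P[0] = -8 + 0 = -8
  P[1] = -2 + 0 = -2
  P[2] = 17 + -16 = 1
  P[3] = 20 + -16 = 4
  P[4] = 32 + -16 = 16
  P[5] = 34 + -16 = 18

Answer: [-8, -2, 1, 4, 16, 18]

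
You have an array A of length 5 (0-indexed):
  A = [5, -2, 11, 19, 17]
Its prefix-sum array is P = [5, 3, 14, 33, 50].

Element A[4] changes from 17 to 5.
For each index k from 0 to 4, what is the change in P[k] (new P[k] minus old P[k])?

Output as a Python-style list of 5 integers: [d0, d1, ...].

Answer: [0, 0, 0, 0, -12]

Derivation:
Element change: A[4] 17 -> 5, delta = -12
For k < 4: P[k] unchanged, delta_P[k] = 0
For k >= 4: P[k] shifts by exactly -12
Delta array: [0, 0, 0, 0, -12]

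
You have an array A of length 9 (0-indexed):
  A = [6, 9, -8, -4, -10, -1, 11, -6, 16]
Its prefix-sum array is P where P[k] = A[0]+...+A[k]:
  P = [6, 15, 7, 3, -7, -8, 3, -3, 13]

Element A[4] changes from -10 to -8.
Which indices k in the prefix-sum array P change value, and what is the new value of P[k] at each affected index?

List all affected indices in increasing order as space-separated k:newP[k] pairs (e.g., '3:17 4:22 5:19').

Answer: 4:-5 5:-6 6:5 7:-1 8:15

Derivation:
P[k] = A[0] + ... + A[k]
P[k] includes A[4] iff k >= 4
Affected indices: 4, 5, ..., 8; delta = 2
  P[4]: -7 + 2 = -5
  P[5]: -8 + 2 = -6
  P[6]: 3 + 2 = 5
  P[7]: -3 + 2 = -1
  P[8]: 13 + 2 = 15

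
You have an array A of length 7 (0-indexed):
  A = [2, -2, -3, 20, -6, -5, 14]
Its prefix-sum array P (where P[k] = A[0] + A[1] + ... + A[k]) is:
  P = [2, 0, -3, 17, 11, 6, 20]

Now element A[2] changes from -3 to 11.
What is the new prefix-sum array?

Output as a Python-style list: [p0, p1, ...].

Answer: [2, 0, 11, 31, 25, 20, 34]

Derivation:
Change: A[2] -3 -> 11, delta = 14
P[k] for k < 2: unchanged (A[2] not included)
P[k] for k >= 2: shift by delta = 14
  P[0] = 2 + 0 = 2
  P[1] = 0 + 0 = 0
  P[2] = -3 + 14 = 11
  P[3] = 17 + 14 = 31
  P[4] = 11 + 14 = 25
  P[5] = 6 + 14 = 20
  P[6] = 20 + 14 = 34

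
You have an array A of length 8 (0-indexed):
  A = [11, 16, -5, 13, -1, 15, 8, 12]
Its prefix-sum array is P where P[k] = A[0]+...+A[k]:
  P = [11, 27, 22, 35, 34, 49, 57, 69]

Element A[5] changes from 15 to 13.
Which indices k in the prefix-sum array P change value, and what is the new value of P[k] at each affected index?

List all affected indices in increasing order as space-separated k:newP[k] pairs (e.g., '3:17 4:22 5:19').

P[k] = A[0] + ... + A[k]
P[k] includes A[5] iff k >= 5
Affected indices: 5, 6, ..., 7; delta = -2
  P[5]: 49 + -2 = 47
  P[6]: 57 + -2 = 55
  P[7]: 69 + -2 = 67

Answer: 5:47 6:55 7:67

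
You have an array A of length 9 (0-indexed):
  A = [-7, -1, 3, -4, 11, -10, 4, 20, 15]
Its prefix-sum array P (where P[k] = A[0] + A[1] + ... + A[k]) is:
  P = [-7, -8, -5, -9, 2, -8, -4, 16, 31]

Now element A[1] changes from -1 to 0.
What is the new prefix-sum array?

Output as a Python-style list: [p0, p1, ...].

Change: A[1] -1 -> 0, delta = 1
P[k] for k < 1: unchanged (A[1] not included)
P[k] for k >= 1: shift by delta = 1
  P[0] = -7 + 0 = -7
  P[1] = -8 + 1 = -7
  P[2] = -5 + 1 = -4
  P[3] = -9 + 1 = -8
  P[4] = 2 + 1 = 3
  P[5] = -8 + 1 = -7
  P[6] = -4 + 1 = -3
  P[7] = 16 + 1 = 17
  P[8] = 31 + 1 = 32

Answer: [-7, -7, -4, -8, 3, -7, -3, 17, 32]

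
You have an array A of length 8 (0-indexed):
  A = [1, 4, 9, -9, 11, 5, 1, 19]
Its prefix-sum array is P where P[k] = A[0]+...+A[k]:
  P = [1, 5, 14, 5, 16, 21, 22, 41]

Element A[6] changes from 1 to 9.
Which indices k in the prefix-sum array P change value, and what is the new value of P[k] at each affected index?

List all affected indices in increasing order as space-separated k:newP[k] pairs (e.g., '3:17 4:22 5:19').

P[k] = A[0] + ... + A[k]
P[k] includes A[6] iff k >= 6
Affected indices: 6, 7, ..., 7; delta = 8
  P[6]: 22 + 8 = 30
  P[7]: 41 + 8 = 49

Answer: 6:30 7:49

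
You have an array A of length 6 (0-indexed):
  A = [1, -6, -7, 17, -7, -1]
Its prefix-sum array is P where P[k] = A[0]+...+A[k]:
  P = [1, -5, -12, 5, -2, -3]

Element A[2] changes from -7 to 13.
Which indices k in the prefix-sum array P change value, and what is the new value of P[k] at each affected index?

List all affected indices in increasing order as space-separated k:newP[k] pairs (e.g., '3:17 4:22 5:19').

P[k] = A[0] + ... + A[k]
P[k] includes A[2] iff k >= 2
Affected indices: 2, 3, ..., 5; delta = 20
  P[2]: -12 + 20 = 8
  P[3]: 5 + 20 = 25
  P[4]: -2 + 20 = 18
  P[5]: -3 + 20 = 17

Answer: 2:8 3:25 4:18 5:17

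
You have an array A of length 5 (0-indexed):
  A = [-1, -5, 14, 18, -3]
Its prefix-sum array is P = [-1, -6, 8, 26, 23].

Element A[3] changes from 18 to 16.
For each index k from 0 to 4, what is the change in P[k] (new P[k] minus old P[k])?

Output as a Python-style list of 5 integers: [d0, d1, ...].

Answer: [0, 0, 0, -2, -2]

Derivation:
Element change: A[3] 18 -> 16, delta = -2
For k < 3: P[k] unchanged, delta_P[k] = 0
For k >= 3: P[k] shifts by exactly -2
Delta array: [0, 0, 0, -2, -2]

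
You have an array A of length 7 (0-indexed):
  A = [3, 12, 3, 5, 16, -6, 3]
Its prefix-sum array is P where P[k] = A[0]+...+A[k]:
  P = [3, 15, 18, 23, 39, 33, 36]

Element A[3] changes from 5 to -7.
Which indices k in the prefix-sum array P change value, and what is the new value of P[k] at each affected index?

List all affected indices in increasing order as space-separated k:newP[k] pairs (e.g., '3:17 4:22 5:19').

Answer: 3:11 4:27 5:21 6:24

Derivation:
P[k] = A[0] + ... + A[k]
P[k] includes A[3] iff k >= 3
Affected indices: 3, 4, ..., 6; delta = -12
  P[3]: 23 + -12 = 11
  P[4]: 39 + -12 = 27
  P[5]: 33 + -12 = 21
  P[6]: 36 + -12 = 24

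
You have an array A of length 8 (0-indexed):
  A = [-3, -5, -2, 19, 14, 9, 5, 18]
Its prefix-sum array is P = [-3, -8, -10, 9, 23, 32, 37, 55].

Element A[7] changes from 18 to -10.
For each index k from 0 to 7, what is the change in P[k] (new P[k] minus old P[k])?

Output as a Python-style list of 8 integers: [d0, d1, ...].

Element change: A[7] 18 -> -10, delta = -28
For k < 7: P[k] unchanged, delta_P[k] = 0
For k >= 7: P[k] shifts by exactly -28
Delta array: [0, 0, 0, 0, 0, 0, 0, -28]

Answer: [0, 0, 0, 0, 0, 0, 0, -28]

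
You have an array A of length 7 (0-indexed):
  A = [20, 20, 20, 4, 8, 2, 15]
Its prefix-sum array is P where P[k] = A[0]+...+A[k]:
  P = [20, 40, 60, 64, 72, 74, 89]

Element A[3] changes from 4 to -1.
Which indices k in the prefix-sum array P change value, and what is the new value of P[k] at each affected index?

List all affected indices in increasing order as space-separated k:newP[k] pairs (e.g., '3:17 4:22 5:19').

Answer: 3:59 4:67 5:69 6:84

Derivation:
P[k] = A[0] + ... + A[k]
P[k] includes A[3] iff k >= 3
Affected indices: 3, 4, ..., 6; delta = -5
  P[3]: 64 + -5 = 59
  P[4]: 72 + -5 = 67
  P[5]: 74 + -5 = 69
  P[6]: 89 + -5 = 84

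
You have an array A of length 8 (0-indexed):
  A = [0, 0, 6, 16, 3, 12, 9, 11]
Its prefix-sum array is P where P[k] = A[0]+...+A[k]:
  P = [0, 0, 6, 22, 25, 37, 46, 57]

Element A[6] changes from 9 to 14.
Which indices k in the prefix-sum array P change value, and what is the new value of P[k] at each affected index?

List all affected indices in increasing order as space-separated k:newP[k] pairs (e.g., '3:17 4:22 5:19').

P[k] = A[0] + ... + A[k]
P[k] includes A[6] iff k >= 6
Affected indices: 6, 7, ..., 7; delta = 5
  P[6]: 46 + 5 = 51
  P[7]: 57 + 5 = 62

Answer: 6:51 7:62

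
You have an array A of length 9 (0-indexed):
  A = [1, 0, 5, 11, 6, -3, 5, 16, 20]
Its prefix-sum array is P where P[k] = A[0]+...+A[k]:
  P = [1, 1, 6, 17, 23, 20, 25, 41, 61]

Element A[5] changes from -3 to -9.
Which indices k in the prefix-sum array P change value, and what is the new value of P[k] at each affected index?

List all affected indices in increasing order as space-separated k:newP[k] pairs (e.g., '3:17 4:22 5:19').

Answer: 5:14 6:19 7:35 8:55

Derivation:
P[k] = A[0] + ... + A[k]
P[k] includes A[5] iff k >= 5
Affected indices: 5, 6, ..., 8; delta = -6
  P[5]: 20 + -6 = 14
  P[6]: 25 + -6 = 19
  P[7]: 41 + -6 = 35
  P[8]: 61 + -6 = 55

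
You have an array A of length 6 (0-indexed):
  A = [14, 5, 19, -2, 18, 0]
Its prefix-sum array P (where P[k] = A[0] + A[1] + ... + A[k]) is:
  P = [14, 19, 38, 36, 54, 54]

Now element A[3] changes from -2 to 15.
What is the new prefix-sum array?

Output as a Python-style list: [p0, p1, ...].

Change: A[3] -2 -> 15, delta = 17
P[k] for k < 3: unchanged (A[3] not included)
P[k] for k >= 3: shift by delta = 17
  P[0] = 14 + 0 = 14
  P[1] = 19 + 0 = 19
  P[2] = 38 + 0 = 38
  P[3] = 36 + 17 = 53
  P[4] = 54 + 17 = 71
  P[5] = 54 + 17 = 71

Answer: [14, 19, 38, 53, 71, 71]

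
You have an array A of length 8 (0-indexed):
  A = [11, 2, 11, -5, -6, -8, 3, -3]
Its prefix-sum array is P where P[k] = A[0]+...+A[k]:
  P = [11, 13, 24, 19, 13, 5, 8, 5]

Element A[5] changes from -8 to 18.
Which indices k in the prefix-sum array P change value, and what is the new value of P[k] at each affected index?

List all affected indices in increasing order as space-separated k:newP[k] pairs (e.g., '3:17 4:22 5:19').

Answer: 5:31 6:34 7:31

Derivation:
P[k] = A[0] + ... + A[k]
P[k] includes A[5] iff k >= 5
Affected indices: 5, 6, ..., 7; delta = 26
  P[5]: 5 + 26 = 31
  P[6]: 8 + 26 = 34
  P[7]: 5 + 26 = 31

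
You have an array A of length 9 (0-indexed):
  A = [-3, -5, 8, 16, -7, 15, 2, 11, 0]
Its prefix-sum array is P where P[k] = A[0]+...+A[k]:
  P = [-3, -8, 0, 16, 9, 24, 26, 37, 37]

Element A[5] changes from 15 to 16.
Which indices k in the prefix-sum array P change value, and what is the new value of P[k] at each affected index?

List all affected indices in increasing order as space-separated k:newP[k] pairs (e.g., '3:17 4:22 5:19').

P[k] = A[0] + ... + A[k]
P[k] includes A[5] iff k >= 5
Affected indices: 5, 6, ..., 8; delta = 1
  P[5]: 24 + 1 = 25
  P[6]: 26 + 1 = 27
  P[7]: 37 + 1 = 38
  P[8]: 37 + 1 = 38

Answer: 5:25 6:27 7:38 8:38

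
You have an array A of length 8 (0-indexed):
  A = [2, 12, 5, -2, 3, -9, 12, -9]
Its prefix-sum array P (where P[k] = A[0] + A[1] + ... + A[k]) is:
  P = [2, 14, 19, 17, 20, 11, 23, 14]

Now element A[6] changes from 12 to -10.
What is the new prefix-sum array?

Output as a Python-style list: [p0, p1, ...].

Change: A[6] 12 -> -10, delta = -22
P[k] for k < 6: unchanged (A[6] not included)
P[k] for k >= 6: shift by delta = -22
  P[0] = 2 + 0 = 2
  P[1] = 14 + 0 = 14
  P[2] = 19 + 0 = 19
  P[3] = 17 + 0 = 17
  P[4] = 20 + 0 = 20
  P[5] = 11 + 0 = 11
  P[6] = 23 + -22 = 1
  P[7] = 14 + -22 = -8

Answer: [2, 14, 19, 17, 20, 11, 1, -8]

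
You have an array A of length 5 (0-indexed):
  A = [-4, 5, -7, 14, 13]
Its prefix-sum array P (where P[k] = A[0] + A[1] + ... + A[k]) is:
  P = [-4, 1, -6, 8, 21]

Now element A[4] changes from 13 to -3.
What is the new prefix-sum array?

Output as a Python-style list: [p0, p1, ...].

Change: A[4] 13 -> -3, delta = -16
P[k] for k < 4: unchanged (A[4] not included)
P[k] for k >= 4: shift by delta = -16
  P[0] = -4 + 0 = -4
  P[1] = 1 + 0 = 1
  P[2] = -6 + 0 = -6
  P[3] = 8 + 0 = 8
  P[4] = 21 + -16 = 5

Answer: [-4, 1, -6, 8, 5]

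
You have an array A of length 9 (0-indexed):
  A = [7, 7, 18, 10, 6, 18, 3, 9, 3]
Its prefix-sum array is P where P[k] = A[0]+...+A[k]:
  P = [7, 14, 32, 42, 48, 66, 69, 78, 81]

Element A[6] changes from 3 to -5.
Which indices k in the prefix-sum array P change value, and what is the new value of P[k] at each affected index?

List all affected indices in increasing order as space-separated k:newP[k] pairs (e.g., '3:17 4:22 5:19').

Answer: 6:61 7:70 8:73

Derivation:
P[k] = A[0] + ... + A[k]
P[k] includes A[6] iff k >= 6
Affected indices: 6, 7, ..., 8; delta = -8
  P[6]: 69 + -8 = 61
  P[7]: 78 + -8 = 70
  P[8]: 81 + -8 = 73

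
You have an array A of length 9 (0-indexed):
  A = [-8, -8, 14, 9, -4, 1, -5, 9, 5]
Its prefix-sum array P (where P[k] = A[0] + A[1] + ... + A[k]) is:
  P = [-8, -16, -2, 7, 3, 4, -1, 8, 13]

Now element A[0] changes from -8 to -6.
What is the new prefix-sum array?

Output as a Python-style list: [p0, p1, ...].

Change: A[0] -8 -> -6, delta = 2
P[k] for k < 0: unchanged (A[0] not included)
P[k] for k >= 0: shift by delta = 2
  P[0] = -8 + 2 = -6
  P[1] = -16 + 2 = -14
  P[2] = -2 + 2 = 0
  P[3] = 7 + 2 = 9
  P[4] = 3 + 2 = 5
  P[5] = 4 + 2 = 6
  P[6] = -1 + 2 = 1
  P[7] = 8 + 2 = 10
  P[8] = 13 + 2 = 15

Answer: [-6, -14, 0, 9, 5, 6, 1, 10, 15]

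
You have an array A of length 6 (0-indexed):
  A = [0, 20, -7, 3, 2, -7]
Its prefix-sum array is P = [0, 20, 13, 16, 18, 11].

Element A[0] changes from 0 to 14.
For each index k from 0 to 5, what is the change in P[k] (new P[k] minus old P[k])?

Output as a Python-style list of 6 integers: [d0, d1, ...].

Element change: A[0] 0 -> 14, delta = 14
For k < 0: P[k] unchanged, delta_P[k] = 0
For k >= 0: P[k] shifts by exactly 14
Delta array: [14, 14, 14, 14, 14, 14]

Answer: [14, 14, 14, 14, 14, 14]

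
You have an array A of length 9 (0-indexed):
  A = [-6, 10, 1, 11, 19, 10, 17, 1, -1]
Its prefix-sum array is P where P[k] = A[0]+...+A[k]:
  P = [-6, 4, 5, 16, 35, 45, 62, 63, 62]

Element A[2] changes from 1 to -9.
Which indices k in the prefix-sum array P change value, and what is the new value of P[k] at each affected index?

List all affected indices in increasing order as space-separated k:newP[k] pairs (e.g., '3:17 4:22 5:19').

Answer: 2:-5 3:6 4:25 5:35 6:52 7:53 8:52

Derivation:
P[k] = A[0] + ... + A[k]
P[k] includes A[2] iff k >= 2
Affected indices: 2, 3, ..., 8; delta = -10
  P[2]: 5 + -10 = -5
  P[3]: 16 + -10 = 6
  P[4]: 35 + -10 = 25
  P[5]: 45 + -10 = 35
  P[6]: 62 + -10 = 52
  P[7]: 63 + -10 = 53
  P[8]: 62 + -10 = 52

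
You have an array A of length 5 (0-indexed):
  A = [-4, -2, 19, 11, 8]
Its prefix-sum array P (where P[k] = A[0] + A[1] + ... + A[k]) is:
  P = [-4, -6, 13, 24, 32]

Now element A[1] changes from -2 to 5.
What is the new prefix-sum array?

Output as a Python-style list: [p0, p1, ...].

Answer: [-4, 1, 20, 31, 39]

Derivation:
Change: A[1] -2 -> 5, delta = 7
P[k] for k < 1: unchanged (A[1] not included)
P[k] for k >= 1: shift by delta = 7
  P[0] = -4 + 0 = -4
  P[1] = -6 + 7 = 1
  P[2] = 13 + 7 = 20
  P[3] = 24 + 7 = 31
  P[4] = 32 + 7 = 39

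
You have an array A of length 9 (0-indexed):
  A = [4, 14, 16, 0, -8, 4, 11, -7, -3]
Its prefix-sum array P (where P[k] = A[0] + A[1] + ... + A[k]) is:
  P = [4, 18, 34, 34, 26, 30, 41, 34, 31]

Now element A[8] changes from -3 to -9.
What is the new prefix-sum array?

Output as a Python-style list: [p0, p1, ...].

Answer: [4, 18, 34, 34, 26, 30, 41, 34, 25]

Derivation:
Change: A[8] -3 -> -9, delta = -6
P[k] for k < 8: unchanged (A[8] not included)
P[k] for k >= 8: shift by delta = -6
  P[0] = 4 + 0 = 4
  P[1] = 18 + 0 = 18
  P[2] = 34 + 0 = 34
  P[3] = 34 + 0 = 34
  P[4] = 26 + 0 = 26
  P[5] = 30 + 0 = 30
  P[6] = 41 + 0 = 41
  P[7] = 34 + 0 = 34
  P[8] = 31 + -6 = 25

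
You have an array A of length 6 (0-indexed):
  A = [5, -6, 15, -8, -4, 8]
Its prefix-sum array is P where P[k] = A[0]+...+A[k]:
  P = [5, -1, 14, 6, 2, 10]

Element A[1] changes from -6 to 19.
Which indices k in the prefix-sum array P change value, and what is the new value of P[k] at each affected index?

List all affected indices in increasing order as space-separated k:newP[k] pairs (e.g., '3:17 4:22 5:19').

Answer: 1:24 2:39 3:31 4:27 5:35

Derivation:
P[k] = A[0] + ... + A[k]
P[k] includes A[1] iff k >= 1
Affected indices: 1, 2, ..., 5; delta = 25
  P[1]: -1 + 25 = 24
  P[2]: 14 + 25 = 39
  P[3]: 6 + 25 = 31
  P[4]: 2 + 25 = 27
  P[5]: 10 + 25 = 35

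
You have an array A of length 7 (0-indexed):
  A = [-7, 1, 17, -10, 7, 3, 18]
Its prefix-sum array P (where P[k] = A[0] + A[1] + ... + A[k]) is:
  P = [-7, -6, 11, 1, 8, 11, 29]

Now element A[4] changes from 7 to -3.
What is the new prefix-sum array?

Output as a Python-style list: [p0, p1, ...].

Answer: [-7, -6, 11, 1, -2, 1, 19]

Derivation:
Change: A[4] 7 -> -3, delta = -10
P[k] for k < 4: unchanged (A[4] not included)
P[k] for k >= 4: shift by delta = -10
  P[0] = -7 + 0 = -7
  P[1] = -6 + 0 = -6
  P[2] = 11 + 0 = 11
  P[3] = 1 + 0 = 1
  P[4] = 8 + -10 = -2
  P[5] = 11 + -10 = 1
  P[6] = 29 + -10 = 19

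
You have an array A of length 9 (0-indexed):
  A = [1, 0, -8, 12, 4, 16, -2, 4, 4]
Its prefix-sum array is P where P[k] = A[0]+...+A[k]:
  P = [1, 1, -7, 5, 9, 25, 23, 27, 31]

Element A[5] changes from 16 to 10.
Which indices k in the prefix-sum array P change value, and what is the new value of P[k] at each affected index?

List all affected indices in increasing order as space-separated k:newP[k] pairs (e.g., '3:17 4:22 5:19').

Answer: 5:19 6:17 7:21 8:25

Derivation:
P[k] = A[0] + ... + A[k]
P[k] includes A[5] iff k >= 5
Affected indices: 5, 6, ..., 8; delta = -6
  P[5]: 25 + -6 = 19
  P[6]: 23 + -6 = 17
  P[7]: 27 + -6 = 21
  P[8]: 31 + -6 = 25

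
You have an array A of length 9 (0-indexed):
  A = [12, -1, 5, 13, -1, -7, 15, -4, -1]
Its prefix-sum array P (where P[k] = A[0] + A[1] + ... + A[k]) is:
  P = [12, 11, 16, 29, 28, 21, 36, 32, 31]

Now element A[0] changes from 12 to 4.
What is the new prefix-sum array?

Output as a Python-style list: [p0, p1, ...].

Answer: [4, 3, 8, 21, 20, 13, 28, 24, 23]

Derivation:
Change: A[0] 12 -> 4, delta = -8
P[k] for k < 0: unchanged (A[0] not included)
P[k] for k >= 0: shift by delta = -8
  P[0] = 12 + -8 = 4
  P[1] = 11 + -8 = 3
  P[2] = 16 + -8 = 8
  P[3] = 29 + -8 = 21
  P[4] = 28 + -8 = 20
  P[5] = 21 + -8 = 13
  P[6] = 36 + -8 = 28
  P[7] = 32 + -8 = 24
  P[8] = 31 + -8 = 23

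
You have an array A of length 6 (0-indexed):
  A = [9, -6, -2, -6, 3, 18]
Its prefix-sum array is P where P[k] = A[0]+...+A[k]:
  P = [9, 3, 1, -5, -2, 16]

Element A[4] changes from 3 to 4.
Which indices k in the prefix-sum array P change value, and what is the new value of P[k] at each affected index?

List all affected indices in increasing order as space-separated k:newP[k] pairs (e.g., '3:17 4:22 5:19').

P[k] = A[0] + ... + A[k]
P[k] includes A[4] iff k >= 4
Affected indices: 4, 5, ..., 5; delta = 1
  P[4]: -2 + 1 = -1
  P[5]: 16 + 1 = 17

Answer: 4:-1 5:17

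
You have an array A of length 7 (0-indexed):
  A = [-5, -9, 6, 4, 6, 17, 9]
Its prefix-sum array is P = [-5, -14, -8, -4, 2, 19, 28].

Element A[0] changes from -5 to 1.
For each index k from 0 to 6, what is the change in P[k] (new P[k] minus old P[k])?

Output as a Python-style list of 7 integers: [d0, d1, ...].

Element change: A[0] -5 -> 1, delta = 6
For k < 0: P[k] unchanged, delta_P[k] = 0
For k >= 0: P[k] shifts by exactly 6
Delta array: [6, 6, 6, 6, 6, 6, 6]

Answer: [6, 6, 6, 6, 6, 6, 6]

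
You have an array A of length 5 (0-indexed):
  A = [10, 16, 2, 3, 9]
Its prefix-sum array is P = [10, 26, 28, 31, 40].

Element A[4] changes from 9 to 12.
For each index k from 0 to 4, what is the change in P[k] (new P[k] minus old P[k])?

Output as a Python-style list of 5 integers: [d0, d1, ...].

Answer: [0, 0, 0, 0, 3]

Derivation:
Element change: A[4] 9 -> 12, delta = 3
For k < 4: P[k] unchanged, delta_P[k] = 0
For k >= 4: P[k] shifts by exactly 3
Delta array: [0, 0, 0, 0, 3]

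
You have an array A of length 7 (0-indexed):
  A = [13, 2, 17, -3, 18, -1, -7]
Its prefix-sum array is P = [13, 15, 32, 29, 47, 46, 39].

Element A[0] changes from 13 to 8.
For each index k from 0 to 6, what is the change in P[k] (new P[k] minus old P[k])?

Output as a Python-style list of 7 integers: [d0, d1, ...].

Element change: A[0] 13 -> 8, delta = -5
For k < 0: P[k] unchanged, delta_P[k] = 0
For k >= 0: P[k] shifts by exactly -5
Delta array: [-5, -5, -5, -5, -5, -5, -5]

Answer: [-5, -5, -5, -5, -5, -5, -5]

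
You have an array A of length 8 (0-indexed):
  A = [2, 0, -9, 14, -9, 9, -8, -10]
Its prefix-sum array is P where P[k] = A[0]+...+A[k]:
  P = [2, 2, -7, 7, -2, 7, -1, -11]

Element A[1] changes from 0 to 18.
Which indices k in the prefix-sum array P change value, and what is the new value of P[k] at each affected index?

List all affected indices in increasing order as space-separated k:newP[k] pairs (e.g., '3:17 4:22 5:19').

P[k] = A[0] + ... + A[k]
P[k] includes A[1] iff k >= 1
Affected indices: 1, 2, ..., 7; delta = 18
  P[1]: 2 + 18 = 20
  P[2]: -7 + 18 = 11
  P[3]: 7 + 18 = 25
  P[4]: -2 + 18 = 16
  P[5]: 7 + 18 = 25
  P[6]: -1 + 18 = 17
  P[7]: -11 + 18 = 7

Answer: 1:20 2:11 3:25 4:16 5:25 6:17 7:7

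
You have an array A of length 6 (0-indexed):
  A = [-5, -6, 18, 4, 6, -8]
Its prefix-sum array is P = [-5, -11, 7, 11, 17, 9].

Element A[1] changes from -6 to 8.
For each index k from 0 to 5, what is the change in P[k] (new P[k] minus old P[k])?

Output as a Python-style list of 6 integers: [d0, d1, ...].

Answer: [0, 14, 14, 14, 14, 14]

Derivation:
Element change: A[1] -6 -> 8, delta = 14
For k < 1: P[k] unchanged, delta_P[k] = 0
For k >= 1: P[k] shifts by exactly 14
Delta array: [0, 14, 14, 14, 14, 14]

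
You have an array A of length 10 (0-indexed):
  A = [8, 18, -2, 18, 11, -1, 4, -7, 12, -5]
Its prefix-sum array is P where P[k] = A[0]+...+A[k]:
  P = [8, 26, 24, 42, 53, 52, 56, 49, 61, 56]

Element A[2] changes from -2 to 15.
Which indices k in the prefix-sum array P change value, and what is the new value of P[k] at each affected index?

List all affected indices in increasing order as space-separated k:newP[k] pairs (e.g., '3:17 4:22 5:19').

Answer: 2:41 3:59 4:70 5:69 6:73 7:66 8:78 9:73

Derivation:
P[k] = A[0] + ... + A[k]
P[k] includes A[2] iff k >= 2
Affected indices: 2, 3, ..., 9; delta = 17
  P[2]: 24 + 17 = 41
  P[3]: 42 + 17 = 59
  P[4]: 53 + 17 = 70
  P[5]: 52 + 17 = 69
  P[6]: 56 + 17 = 73
  P[7]: 49 + 17 = 66
  P[8]: 61 + 17 = 78
  P[9]: 56 + 17 = 73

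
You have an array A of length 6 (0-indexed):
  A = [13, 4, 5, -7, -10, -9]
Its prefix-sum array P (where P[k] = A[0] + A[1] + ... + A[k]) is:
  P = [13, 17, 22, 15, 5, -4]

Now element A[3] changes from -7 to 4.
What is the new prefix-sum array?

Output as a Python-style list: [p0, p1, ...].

Answer: [13, 17, 22, 26, 16, 7]

Derivation:
Change: A[3] -7 -> 4, delta = 11
P[k] for k < 3: unchanged (A[3] not included)
P[k] for k >= 3: shift by delta = 11
  P[0] = 13 + 0 = 13
  P[1] = 17 + 0 = 17
  P[2] = 22 + 0 = 22
  P[3] = 15 + 11 = 26
  P[4] = 5 + 11 = 16
  P[5] = -4 + 11 = 7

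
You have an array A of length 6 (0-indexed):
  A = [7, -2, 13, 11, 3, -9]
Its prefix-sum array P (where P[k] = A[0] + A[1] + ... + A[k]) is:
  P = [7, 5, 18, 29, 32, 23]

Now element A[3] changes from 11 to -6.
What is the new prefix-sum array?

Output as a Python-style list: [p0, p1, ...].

Answer: [7, 5, 18, 12, 15, 6]

Derivation:
Change: A[3] 11 -> -6, delta = -17
P[k] for k < 3: unchanged (A[3] not included)
P[k] for k >= 3: shift by delta = -17
  P[0] = 7 + 0 = 7
  P[1] = 5 + 0 = 5
  P[2] = 18 + 0 = 18
  P[3] = 29 + -17 = 12
  P[4] = 32 + -17 = 15
  P[5] = 23 + -17 = 6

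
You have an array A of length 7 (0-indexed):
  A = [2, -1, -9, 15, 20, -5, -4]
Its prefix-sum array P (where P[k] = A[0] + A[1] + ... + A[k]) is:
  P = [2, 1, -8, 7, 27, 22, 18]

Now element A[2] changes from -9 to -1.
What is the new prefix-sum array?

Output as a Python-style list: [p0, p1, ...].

Change: A[2] -9 -> -1, delta = 8
P[k] for k < 2: unchanged (A[2] not included)
P[k] for k >= 2: shift by delta = 8
  P[0] = 2 + 0 = 2
  P[1] = 1 + 0 = 1
  P[2] = -8 + 8 = 0
  P[3] = 7 + 8 = 15
  P[4] = 27 + 8 = 35
  P[5] = 22 + 8 = 30
  P[6] = 18 + 8 = 26

Answer: [2, 1, 0, 15, 35, 30, 26]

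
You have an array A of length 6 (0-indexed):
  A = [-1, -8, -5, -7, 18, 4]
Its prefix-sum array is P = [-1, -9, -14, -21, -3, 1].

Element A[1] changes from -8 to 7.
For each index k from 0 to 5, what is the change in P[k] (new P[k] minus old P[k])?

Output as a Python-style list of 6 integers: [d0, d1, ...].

Answer: [0, 15, 15, 15, 15, 15]

Derivation:
Element change: A[1] -8 -> 7, delta = 15
For k < 1: P[k] unchanged, delta_P[k] = 0
For k >= 1: P[k] shifts by exactly 15
Delta array: [0, 15, 15, 15, 15, 15]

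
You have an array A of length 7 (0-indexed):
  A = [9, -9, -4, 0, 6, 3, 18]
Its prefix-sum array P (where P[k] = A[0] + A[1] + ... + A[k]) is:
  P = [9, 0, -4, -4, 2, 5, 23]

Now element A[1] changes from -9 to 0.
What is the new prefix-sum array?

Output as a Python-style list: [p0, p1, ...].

Change: A[1] -9 -> 0, delta = 9
P[k] for k < 1: unchanged (A[1] not included)
P[k] for k >= 1: shift by delta = 9
  P[0] = 9 + 0 = 9
  P[1] = 0 + 9 = 9
  P[2] = -4 + 9 = 5
  P[3] = -4 + 9 = 5
  P[4] = 2 + 9 = 11
  P[5] = 5 + 9 = 14
  P[6] = 23 + 9 = 32

Answer: [9, 9, 5, 5, 11, 14, 32]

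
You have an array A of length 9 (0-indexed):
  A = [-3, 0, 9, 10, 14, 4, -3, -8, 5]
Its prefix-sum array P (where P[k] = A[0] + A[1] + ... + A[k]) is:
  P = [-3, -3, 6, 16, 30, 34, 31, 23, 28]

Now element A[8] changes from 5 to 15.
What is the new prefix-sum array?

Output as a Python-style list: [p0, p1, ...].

Answer: [-3, -3, 6, 16, 30, 34, 31, 23, 38]

Derivation:
Change: A[8] 5 -> 15, delta = 10
P[k] for k < 8: unchanged (A[8] not included)
P[k] for k >= 8: shift by delta = 10
  P[0] = -3 + 0 = -3
  P[1] = -3 + 0 = -3
  P[2] = 6 + 0 = 6
  P[3] = 16 + 0 = 16
  P[4] = 30 + 0 = 30
  P[5] = 34 + 0 = 34
  P[6] = 31 + 0 = 31
  P[7] = 23 + 0 = 23
  P[8] = 28 + 10 = 38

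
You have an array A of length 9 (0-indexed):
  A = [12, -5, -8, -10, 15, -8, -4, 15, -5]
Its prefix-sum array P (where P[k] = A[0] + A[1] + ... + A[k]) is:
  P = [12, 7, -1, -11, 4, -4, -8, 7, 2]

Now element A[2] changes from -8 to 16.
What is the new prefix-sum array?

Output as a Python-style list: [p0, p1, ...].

Change: A[2] -8 -> 16, delta = 24
P[k] for k < 2: unchanged (A[2] not included)
P[k] for k >= 2: shift by delta = 24
  P[0] = 12 + 0 = 12
  P[1] = 7 + 0 = 7
  P[2] = -1 + 24 = 23
  P[3] = -11 + 24 = 13
  P[4] = 4 + 24 = 28
  P[5] = -4 + 24 = 20
  P[6] = -8 + 24 = 16
  P[7] = 7 + 24 = 31
  P[8] = 2 + 24 = 26

Answer: [12, 7, 23, 13, 28, 20, 16, 31, 26]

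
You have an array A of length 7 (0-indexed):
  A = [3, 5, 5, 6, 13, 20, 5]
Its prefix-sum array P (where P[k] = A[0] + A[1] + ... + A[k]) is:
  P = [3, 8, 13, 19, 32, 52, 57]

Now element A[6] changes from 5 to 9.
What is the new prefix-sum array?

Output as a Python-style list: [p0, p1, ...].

Change: A[6] 5 -> 9, delta = 4
P[k] for k < 6: unchanged (A[6] not included)
P[k] for k >= 6: shift by delta = 4
  P[0] = 3 + 0 = 3
  P[1] = 8 + 0 = 8
  P[2] = 13 + 0 = 13
  P[3] = 19 + 0 = 19
  P[4] = 32 + 0 = 32
  P[5] = 52 + 0 = 52
  P[6] = 57 + 4 = 61

Answer: [3, 8, 13, 19, 32, 52, 61]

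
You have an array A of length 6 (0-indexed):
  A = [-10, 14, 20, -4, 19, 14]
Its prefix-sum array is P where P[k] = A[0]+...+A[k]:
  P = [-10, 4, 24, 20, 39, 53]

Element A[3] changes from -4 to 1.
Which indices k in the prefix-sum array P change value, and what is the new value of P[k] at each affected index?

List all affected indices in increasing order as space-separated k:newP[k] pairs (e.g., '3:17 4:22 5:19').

P[k] = A[0] + ... + A[k]
P[k] includes A[3] iff k >= 3
Affected indices: 3, 4, ..., 5; delta = 5
  P[3]: 20 + 5 = 25
  P[4]: 39 + 5 = 44
  P[5]: 53 + 5 = 58

Answer: 3:25 4:44 5:58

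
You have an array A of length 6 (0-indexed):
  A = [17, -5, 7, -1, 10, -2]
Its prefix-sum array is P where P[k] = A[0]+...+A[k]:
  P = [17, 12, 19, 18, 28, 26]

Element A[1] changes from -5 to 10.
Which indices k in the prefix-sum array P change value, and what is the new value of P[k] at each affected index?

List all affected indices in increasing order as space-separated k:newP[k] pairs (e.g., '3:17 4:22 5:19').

Answer: 1:27 2:34 3:33 4:43 5:41

Derivation:
P[k] = A[0] + ... + A[k]
P[k] includes A[1] iff k >= 1
Affected indices: 1, 2, ..., 5; delta = 15
  P[1]: 12 + 15 = 27
  P[2]: 19 + 15 = 34
  P[3]: 18 + 15 = 33
  P[4]: 28 + 15 = 43
  P[5]: 26 + 15 = 41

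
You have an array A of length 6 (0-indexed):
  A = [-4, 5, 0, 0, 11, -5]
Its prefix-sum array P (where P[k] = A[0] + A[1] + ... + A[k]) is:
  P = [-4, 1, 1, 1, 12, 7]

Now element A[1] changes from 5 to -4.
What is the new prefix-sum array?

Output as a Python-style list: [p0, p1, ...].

Change: A[1] 5 -> -4, delta = -9
P[k] for k < 1: unchanged (A[1] not included)
P[k] for k >= 1: shift by delta = -9
  P[0] = -4 + 0 = -4
  P[1] = 1 + -9 = -8
  P[2] = 1 + -9 = -8
  P[3] = 1 + -9 = -8
  P[4] = 12 + -9 = 3
  P[5] = 7 + -9 = -2

Answer: [-4, -8, -8, -8, 3, -2]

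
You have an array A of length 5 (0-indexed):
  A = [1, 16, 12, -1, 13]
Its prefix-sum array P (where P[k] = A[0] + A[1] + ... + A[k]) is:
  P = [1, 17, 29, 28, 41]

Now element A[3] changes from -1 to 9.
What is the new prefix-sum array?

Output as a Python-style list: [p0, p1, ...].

Change: A[3] -1 -> 9, delta = 10
P[k] for k < 3: unchanged (A[3] not included)
P[k] for k >= 3: shift by delta = 10
  P[0] = 1 + 0 = 1
  P[1] = 17 + 0 = 17
  P[2] = 29 + 0 = 29
  P[3] = 28 + 10 = 38
  P[4] = 41 + 10 = 51

Answer: [1, 17, 29, 38, 51]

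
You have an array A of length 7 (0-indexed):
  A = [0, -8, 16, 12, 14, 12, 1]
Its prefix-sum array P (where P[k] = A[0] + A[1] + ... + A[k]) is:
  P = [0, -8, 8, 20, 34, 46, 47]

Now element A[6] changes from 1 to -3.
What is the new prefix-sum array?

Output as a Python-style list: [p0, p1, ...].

Answer: [0, -8, 8, 20, 34, 46, 43]

Derivation:
Change: A[6] 1 -> -3, delta = -4
P[k] for k < 6: unchanged (A[6] not included)
P[k] for k >= 6: shift by delta = -4
  P[0] = 0 + 0 = 0
  P[1] = -8 + 0 = -8
  P[2] = 8 + 0 = 8
  P[3] = 20 + 0 = 20
  P[4] = 34 + 0 = 34
  P[5] = 46 + 0 = 46
  P[6] = 47 + -4 = 43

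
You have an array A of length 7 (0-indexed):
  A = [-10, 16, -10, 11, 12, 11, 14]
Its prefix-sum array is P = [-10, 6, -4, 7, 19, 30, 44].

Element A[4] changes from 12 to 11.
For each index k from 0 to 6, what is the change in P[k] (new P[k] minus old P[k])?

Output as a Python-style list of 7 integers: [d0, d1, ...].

Element change: A[4] 12 -> 11, delta = -1
For k < 4: P[k] unchanged, delta_P[k] = 0
For k >= 4: P[k] shifts by exactly -1
Delta array: [0, 0, 0, 0, -1, -1, -1]

Answer: [0, 0, 0, 0, -1, -1, -1]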